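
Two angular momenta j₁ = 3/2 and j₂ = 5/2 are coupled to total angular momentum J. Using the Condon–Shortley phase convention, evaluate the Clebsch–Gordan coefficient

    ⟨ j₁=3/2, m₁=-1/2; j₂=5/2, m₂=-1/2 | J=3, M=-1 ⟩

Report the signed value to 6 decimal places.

−√(1/60) ≈ -0.129099

√[7·1!2!4!/8! · 1!2!2!3!2!4!] = √(48/5)
  +(−1)^0/∏(0,1,2,2,0,2)! = 1/8  (running 1/8)
  +(−1)^1/∏(1,0,1,1,1,3)! = -1/6  (running -1/24)
⟨..|..⟩ = √(48/5)·(-1/24) = -0.129099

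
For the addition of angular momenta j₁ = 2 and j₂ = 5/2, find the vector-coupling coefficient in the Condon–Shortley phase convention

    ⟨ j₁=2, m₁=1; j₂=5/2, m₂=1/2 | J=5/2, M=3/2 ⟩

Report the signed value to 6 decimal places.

√[6·2!2!3!/8! · 3!1!3!2!4!1!] = √(216/35)
  +(−1)^0/∏(0,2,1,3,1,0)! = 1/12  (running 1/12)
  +(−1)^1/∏(1,1,0,2,2,1)! = -1/4  (running -1/6)
⟨..|..⟩ = √(216/35)·(-1/6) = -0.414039

−√(6/35) ≈ -0.414039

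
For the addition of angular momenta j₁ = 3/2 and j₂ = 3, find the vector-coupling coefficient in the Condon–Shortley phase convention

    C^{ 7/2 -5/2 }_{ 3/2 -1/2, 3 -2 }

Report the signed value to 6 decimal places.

triangle: 1!×2!×5!/9! = 240/362880
(j±m)!: 1!×2!×1!×5!×1!×6! = 172800
prefactor² = (2J+1)×Δ×N² = 6400/7
  k=0: +1/(0!×1!×2!×1!×0!×4!) = 1/48
  k=1: −1/(1!×0!×1!×0!×1!×5!) = -1/120
Σ = 1/80  ⇒  CG² = 6400/7×1/80² = 1/7
CG = +√(1/7) = +0.377964

+√(1/7) = +0.377964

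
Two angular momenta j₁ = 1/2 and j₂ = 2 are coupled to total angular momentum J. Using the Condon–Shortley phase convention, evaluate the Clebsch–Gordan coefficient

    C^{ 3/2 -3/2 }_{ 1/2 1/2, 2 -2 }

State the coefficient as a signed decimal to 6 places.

j₁+j₂−J=1  J+j₁−j₂=0  J−j₁+j₂=3  j₁+j₂+J+1=5
(j₁±m₁, j₂±m₂, J±M) = (1,0,0,4,0,3)
P² = 144/5
sum k=0..0:
  [0] +1/6 = 1/6
S = 1/6
C² = P²·S² = 4/5 ; C = +0.894427

+√(4/5) = +0.894427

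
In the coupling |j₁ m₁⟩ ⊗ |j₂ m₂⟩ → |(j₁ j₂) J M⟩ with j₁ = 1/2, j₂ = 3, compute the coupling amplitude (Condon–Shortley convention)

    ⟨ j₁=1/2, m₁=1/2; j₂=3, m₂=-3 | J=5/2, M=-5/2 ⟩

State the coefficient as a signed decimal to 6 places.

triangle: 1!×0!×5!/7! = 120/5040
(j±m)!: 1!×0!×0!×6!×0!×5! = 86400
prefactor² = (2J+1)×Δ×N² = 86400/7
  k=0: +1/(0!×1!×0!×0!×0!×5!) = 1/120
Σ = 1/120  ⇒  CG² = 86400/7×1/120² = 6/7
CG = +√(6/7) = +0.925820

+√(6/7) = +0.925820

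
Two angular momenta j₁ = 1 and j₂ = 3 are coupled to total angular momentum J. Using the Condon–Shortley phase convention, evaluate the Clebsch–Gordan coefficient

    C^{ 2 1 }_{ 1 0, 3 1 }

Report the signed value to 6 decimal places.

√[5·2!0!4!/7! · 1!1!4!2!3!1!] = √(96/7)
  +(−1)^1/∏(1,1,0,3,0,1)! = -1/6  (running -1/6)
⟨..|..⟩ = √(96/7)·(-1/6) = -0.617213

-0.617213  (= −√(8/21))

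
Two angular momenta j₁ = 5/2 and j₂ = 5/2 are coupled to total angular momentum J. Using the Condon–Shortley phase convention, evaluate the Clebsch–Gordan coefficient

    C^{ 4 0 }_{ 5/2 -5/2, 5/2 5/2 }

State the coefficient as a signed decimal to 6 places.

√[9·1!4!4!/10! · 0!5!5!0!4!4!] = √(82944/7)
  +(−1)^1/∏(1,0,4,4,0,0)! = -1/576  (running -1/576)
⟨..|..⟩ = √(82944/7)·(-1/576) = -0.188982

-0.188982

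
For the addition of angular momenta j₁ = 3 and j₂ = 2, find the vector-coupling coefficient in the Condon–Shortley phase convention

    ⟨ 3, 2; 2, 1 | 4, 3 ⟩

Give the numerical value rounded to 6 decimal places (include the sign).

j₁+j₂−J=1  J+j₁−j₂=5  J−j₁+j₂=3  j₁+j₂+J+1=10
(j₁±m₁, j₂±m₂, J±M) = (5,1,3,1,7,1)
P² = 6480
sum k=0..1:
  [0] +1/144 = 1/144
  [1] −1/240 = -1/240
S = 1/360
C² = P²·S² = 1/20 ; C = +0.223607

+0.223607  (= +√(1/20))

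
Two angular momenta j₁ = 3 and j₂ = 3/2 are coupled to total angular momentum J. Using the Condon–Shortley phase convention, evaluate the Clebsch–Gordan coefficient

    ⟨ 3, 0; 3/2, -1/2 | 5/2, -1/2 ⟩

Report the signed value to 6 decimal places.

j₁+j₂−J=2  J+j₁−j₂=4  J−j₁+j₂=1  j₁+j₂+J+1=8
(j₁±m₁, j₂±m₂, J±M) = (3,3,1,2,2,3)
P² = 216/35
sum k=0..1:
  [0] +1/12 = 1/12
  [1] −1/4 = -1/4
S = -1/6
C² = P²·S² = 6/35 ; C = -0.414039

−√(6/35) = -0.414039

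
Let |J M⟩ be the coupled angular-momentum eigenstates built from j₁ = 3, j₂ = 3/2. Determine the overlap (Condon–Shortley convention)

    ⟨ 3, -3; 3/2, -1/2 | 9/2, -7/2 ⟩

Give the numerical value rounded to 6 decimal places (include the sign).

triangle: 0!*6!*3!/10! = 4320/3628800
(j±m)!: 0!*6!*1!*2!*1!*8! = 58060800
prefactor² = (2J+1)*Δ*N² = 691200
  k=0: +1/(0!*0!*6!*1!*0!*2!) = 1/1440
Σ = 1/1440  ⇒  CG² = 691200*1/1440² = 1/3
CG = +√(1/3) = +0.577350

+√(1/3) = +0.577350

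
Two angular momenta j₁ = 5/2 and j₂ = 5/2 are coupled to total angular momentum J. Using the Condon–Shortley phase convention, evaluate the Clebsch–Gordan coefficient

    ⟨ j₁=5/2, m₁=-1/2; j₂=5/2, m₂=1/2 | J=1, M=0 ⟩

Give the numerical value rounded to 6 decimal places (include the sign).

+√(1/70) = +0.119523

triangle: 4!*1!*1!/7! = 24/5040
(j±m)!: 2!*3!*3!*2!*1!*1! = 144
prefactor² = (2J+1)*Δ*N² = 72/35
  k=2: +1/(2!*2!*1!*1!*0!*0!) = 1/4
  k=3: −1/(3!*1!*0!*0!*1!*1!) = -1/6
Σ = 1/12  ⇒  CG² = 72/35*1/12² = 1/70
CG = +√(1/70) = +0.119523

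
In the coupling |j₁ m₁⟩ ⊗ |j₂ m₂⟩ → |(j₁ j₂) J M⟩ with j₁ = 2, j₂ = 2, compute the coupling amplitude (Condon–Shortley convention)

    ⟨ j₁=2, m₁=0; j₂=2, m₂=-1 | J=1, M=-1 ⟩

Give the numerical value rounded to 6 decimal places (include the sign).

−√(3/10) ≈ -0.547723

√[3·3!1!1!/6! · 2!2!1!3!0!2!] = √(6/5)
  +(−1)^1/∏(1,2,1,0,0,1)! = -1/2  (running -1/2)
⟨..|..⟩ = √(6/5)·(-1/2) = -0.547723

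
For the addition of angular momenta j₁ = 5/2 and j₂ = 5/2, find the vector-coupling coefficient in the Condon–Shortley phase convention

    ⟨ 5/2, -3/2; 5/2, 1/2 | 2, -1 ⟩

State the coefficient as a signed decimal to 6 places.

+0.377964  (= +√(1/7))

triangle: 3!×2!×2!/8! = 24/40320
(j±m)!: 1!×4!×3!×2!×1!×3! = 1728
prefactor² = (2J+1)×Δ×N² = 36/7
  k=2: +1/(2!×1!×2!×1!×0!×1!) = 1/4
  k=3: −1/(3!×0!×1!×0!×1!×2!) = -1/12
Σ = 1/6  ⇒  CG² = 36/7×1/6² = 1/7
CG = +√(1/7) = +0.377964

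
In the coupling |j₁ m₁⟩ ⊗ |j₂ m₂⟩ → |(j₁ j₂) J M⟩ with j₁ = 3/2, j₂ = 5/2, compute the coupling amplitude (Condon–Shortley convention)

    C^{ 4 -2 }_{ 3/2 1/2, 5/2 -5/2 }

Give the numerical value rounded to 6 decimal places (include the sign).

triangle: 0!·3!·5!/9! = 720/362880
(j±m)!: 2!·1!·0!·5!·2!·6! = 345600
prefactor² = (2J+1)·Δ·N² = 43200/7
  k=0: +1/(0!·0!·1!·0!·2!·5!) = 1/240
Σ = 1/240  ⇒  CG² = 43200/7·1/240² = 3/28
CG = +√(3/28) = +0.327327

+0.327327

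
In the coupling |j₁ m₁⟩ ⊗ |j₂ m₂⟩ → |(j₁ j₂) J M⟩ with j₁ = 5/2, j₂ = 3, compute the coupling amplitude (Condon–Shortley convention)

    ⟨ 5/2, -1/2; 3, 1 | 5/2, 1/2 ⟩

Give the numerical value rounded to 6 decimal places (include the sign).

+0.478091

j₁+j₂−J=3  J+j₁−j₂=2  J−j₁+j₂=3  j₁+j₂+J+1=9
(j₁±m₁, j₂±m₂, J±M) = (2,3,4,2,3,2)
P² = 288/35
sum k=1..3:
  [1] −1/24 = -1/24
  [2] +1/4 = 1/4
  [3] −1/24 = -1/24
S = 1/6
C² = P²·S² = 8/35 ; C = +0.478091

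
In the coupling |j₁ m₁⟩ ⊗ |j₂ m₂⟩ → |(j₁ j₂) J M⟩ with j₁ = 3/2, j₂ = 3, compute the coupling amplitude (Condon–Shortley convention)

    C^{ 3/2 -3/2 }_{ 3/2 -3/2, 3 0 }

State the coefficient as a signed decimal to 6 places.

−√(1/35) ≈ -0.169031

√[4·3!0!3!/7! · 0!3!3!3!0!3!] = √(1296/35)
  +(−1)^3/∏(3,0,0,0,0,3)! = -1/36  (running -1/36)
⟨..|..⟩ = √(1296/35)·(-1/36) = -0.169031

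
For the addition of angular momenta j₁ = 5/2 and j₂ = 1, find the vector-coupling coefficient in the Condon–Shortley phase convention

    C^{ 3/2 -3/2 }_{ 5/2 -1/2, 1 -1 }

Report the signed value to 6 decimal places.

+0.258199  (= +√(1/15))

√[4·2!3!0!/6! · 2!3!0!2!0!3!] = √(48/5)
  +(−1)^0/∏(0,2,3,0,0,0)! = 1/12  (running 1/12)
⟨..|..⟩ = √(48/5)·(1/12) = +0.258199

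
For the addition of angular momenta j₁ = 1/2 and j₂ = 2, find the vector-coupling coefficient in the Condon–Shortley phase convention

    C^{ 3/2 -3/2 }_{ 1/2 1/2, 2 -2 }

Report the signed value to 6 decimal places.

+√(4/5) ≈ +0.894427

triangle: 1!×0!×3!/5! = 6/120
(j±m)!: 1!×0!×0!×4!×0!×3! = 144
prefactor² = (2J+1)×Δ×N² = 144/5
  k=0: +1/(0!×1!×0!×0!×0!×3!) = 1/6
Σ = 1/6  ⇒  CG² = 144/5×1/6² = 4/5
CG = +√(4/5) = +0.894427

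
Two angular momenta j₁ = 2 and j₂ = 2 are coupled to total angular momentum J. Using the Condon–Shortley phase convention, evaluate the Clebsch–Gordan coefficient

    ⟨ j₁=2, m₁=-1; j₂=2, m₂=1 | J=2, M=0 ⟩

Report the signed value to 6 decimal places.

+√(1/14) ≈ +0.267261

√[5·2!2!2!/7! · 1!3!3!1!2!2!] = √(8/7)
  +(−1)^1/∏(1,1,2,2,0,0)! = -1/4  (running -1/4)
  +(−1)^2/∏(2,0,1,1,1,1)! = 1/2  (running 1/4)
⟨..|..⟩ = √(8/7)·(1/4) = +0.267261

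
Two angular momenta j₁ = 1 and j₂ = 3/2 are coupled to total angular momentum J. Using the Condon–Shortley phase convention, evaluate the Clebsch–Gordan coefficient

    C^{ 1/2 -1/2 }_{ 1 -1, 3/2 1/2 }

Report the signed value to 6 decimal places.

triangle: 2!·0!·1!/4! = 2/24
(j±m)!: 0!·2!·2!·1!·0!·1! = 4
prefactor² = (2J+1)·Δ·N² = 2/3
  k=2: +1/(2!·0!·0!·0!·0!·1!) = 1/2
Σ = 1/2  ⇒  CG² = 2/3·1/2² = 1/6
CG = +√(1/6) = +0.408248

+√(1/6) ≈ +0.408248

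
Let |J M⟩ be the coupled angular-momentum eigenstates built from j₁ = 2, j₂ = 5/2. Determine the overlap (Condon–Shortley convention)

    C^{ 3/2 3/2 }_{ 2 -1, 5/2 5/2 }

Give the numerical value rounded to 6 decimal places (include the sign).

j₁+j₂−J=3  J+j₁−j₂=1  J−j₁+j₂=2  j₁+j₂+J+1=7
(j₁±m₁, j₂±m₂, J±M) = (1,3,5,0,3,0)
P² = 288/7
sum k=3..3:
  [3] −1/12 = -1/12
S = -1/12
C² = P²·S² = 2/7 ; C = -0.534522

−√(2/7) = -0.534522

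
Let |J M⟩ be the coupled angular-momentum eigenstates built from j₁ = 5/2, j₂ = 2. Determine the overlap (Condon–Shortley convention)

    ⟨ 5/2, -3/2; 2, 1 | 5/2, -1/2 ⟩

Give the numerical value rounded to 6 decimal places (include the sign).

+√(6/35) = +0.414039

j₁+j₂−J=2  J+j₁−j₂=3  J−j₁+j₂=2  j₁+j₂+J+1=8
(j₁±m₁, j₂±m₂, J±M) = (1,4,3,1,2,3)
P² = 216/35
sum k=1..2:
  [1] −1/12 = -1/12
  [2] +1/4 = 1/4
S = 1/6
C² = P²·S² = 6/35 ; C = +0.414039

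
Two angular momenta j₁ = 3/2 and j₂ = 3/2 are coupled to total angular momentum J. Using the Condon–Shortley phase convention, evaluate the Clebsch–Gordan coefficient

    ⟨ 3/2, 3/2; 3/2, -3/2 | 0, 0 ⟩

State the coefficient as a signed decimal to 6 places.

triangle: 3!×0!×0!/4! = 6/24
(j±m)!: 3!×0!×0!×3!×0!×0! = 36
prefactor² = (2J+1)×Δ×N² = 9
  k=0: +1/(0!×3!×0!×0!×0!×0!) = 1/6
Σ = 1/6  ⇒  CG² = 9×1/6² = 1/4
CG = +√(1/4) = +0.500000

+√(1/4) = +0.500000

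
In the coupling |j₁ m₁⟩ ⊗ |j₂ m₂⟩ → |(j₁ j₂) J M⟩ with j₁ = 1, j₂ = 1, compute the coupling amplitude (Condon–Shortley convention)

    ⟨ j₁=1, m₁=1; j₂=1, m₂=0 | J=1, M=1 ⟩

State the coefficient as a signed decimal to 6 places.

+√(1/2) ≈ +0.707107

triangle: 1!·1!·1!/4! = 1/24
(j±m)!: 2!·0!·1!·1!·2!·0! = 4
prefactor² = (2J+1)·Δ·N² = 1/2
  k=0: +1/(0!·1!·0!·1!·1!·0!) = 1
Σ = 1  ⇒  CG² = 1/2·1² = 1/2
CG = +√(1/2) = +0.707107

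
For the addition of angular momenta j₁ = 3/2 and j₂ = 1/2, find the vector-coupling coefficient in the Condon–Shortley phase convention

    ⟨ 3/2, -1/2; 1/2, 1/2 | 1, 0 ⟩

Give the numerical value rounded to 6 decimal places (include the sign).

√[3·1!2!0!/4! · 1!2!1!0!1!1!] = √(1/2)
  +(−1)^1/∏(1,0,1,0,1,0)! = -1  (running -1)
⟨..|..⟩ = √(1/2)·(-1) = -0.707107

−√(1/2) ≈ -0.707107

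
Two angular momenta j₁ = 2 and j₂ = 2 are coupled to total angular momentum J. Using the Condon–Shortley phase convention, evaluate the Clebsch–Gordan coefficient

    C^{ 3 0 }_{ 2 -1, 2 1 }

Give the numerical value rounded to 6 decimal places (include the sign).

√[7·1!3!3!/8! · 1!3!3!1!3!3!] = √(81/10)
  +(−1)^0/∏(0,1,3,3,0,0)! = 1/36  (running 1/36)
  +(−1)^1/∏(1,0,2,2,1,1)! = -1/4  (running -2/9)
⟨..|..⟩ = √(81/10)·(-2/9) = -0.632456

−√(2/5) ≈ -0.632456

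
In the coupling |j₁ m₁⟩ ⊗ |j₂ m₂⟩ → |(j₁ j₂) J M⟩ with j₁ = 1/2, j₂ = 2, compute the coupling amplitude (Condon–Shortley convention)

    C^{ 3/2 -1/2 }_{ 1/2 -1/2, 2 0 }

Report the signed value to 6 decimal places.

-0.632456  (= −√(2/5))

triangle: 1!·0!·3!/5! = 6/120
(j±m)!: 0!·1!·2!·2!·1!·2! = 8
prefactor² = (2J+1)·Δ·N² = 8/5
  k=1: −1/(1!·0!·0!·1!·0!·2!) = -1/2
Σ = -1/2  ⇒  CG² = 8/5·(-1/2)² = 2/5
CG = −√(2/5) = -0.632456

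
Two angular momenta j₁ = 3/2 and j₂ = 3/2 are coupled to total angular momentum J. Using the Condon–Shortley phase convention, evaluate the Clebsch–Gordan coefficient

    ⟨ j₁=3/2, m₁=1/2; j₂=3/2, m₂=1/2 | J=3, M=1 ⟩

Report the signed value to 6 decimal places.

+√(3/5) = +0.774597

triangle: 0!·3!·3!/7! = 36/5040
(j±m)!: 2!·1!·2!·1!·4!·2! = 192
prefactor² = (2J+1)·Δ·N² = 48/5
  k=0: +1/(0!·0!·1!·2!·2!·1!) = 1/4
Σ = 1/4  ⇒  CG² = 48/5·1/4² = 3/5
CG = +√(3/5) = +0.774597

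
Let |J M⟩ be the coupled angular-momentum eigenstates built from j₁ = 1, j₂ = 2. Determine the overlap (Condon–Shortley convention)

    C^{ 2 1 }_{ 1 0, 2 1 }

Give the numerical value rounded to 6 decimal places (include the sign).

j₁+j₂−J=1  J+j₁−j₂=1  J−j₁+j₂=3  j₁+j₂+J+1=6
(j₁±m₁, j₂±m₂, J±M) = (1,1,3,1,3,1)
P² = 3/2
sum k=0..1:
  [0] +1/6 = 1/6
  [1] −1/2 = -1/2
S = -1/3
C² = P²·S² = 1/6 ; C = -0.408248

−√(1/6) = -0.408248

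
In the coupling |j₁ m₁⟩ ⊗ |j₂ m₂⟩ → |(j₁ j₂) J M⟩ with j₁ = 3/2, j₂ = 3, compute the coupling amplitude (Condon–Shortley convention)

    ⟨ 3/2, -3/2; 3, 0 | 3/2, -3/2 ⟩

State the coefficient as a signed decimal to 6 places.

triangle: 3!×0!×3!/7! = 36/5040
(j±m)!: 0!×3!×3!×3!×0!×3! = 1296
prefactor² = (2J+1)×Δ×N² = 1296/35
  k=3: −1/(3!×0!×0!×0!×0!×3!) = -1/36
Σ = -1/36  ⇒  CG² = 1296/35×(-1/36)² = 1/35
CG = −√(1/35) = -0.169031

−√(1/35) ≈ -0.169031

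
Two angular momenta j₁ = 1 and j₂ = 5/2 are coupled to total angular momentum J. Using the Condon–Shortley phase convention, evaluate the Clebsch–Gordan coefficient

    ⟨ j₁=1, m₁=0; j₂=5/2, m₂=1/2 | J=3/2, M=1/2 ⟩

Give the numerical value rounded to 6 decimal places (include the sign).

j₁+j₂−J=2  J+j₁−j₂=0  J−j₁+j₂=3  j₁+j₂+J+1=6
(j₁±m₁, j₂±m₂, J±M) = (1,1,3,2,2,1)
P² = 8/5
sum k=1..1:
  [1] −1/2 = -1/2
S = -1/2
C² = P²·S² = 2/5 ; C = -0.632456

−√(2/5) ≈ -0.632456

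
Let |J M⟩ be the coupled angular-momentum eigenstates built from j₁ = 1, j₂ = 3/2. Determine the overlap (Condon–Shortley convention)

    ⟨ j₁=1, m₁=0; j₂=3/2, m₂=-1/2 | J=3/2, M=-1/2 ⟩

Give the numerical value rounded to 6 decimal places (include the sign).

j₁+j₂−J=1  J+j₁−j₂=1  J−j₁+j₂=2  j₁+j₂+J+1=5
(j₁±m₁, j₂±m₂, J±M) = (1,1,1,2,1,2)
P² = 4/15
sum k=0..1:
  [0] +1/1 = 1
  [1] −1/2 = -1/2
S = 1/2
C² = P²·S² = 1/15 ; C = +0.258199

+0.258199  (= +√(1/15))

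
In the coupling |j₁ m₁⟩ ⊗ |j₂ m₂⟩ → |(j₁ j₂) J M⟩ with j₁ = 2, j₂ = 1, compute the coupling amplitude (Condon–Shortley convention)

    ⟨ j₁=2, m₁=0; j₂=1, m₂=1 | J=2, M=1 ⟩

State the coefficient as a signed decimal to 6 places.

√[5·1!3!1!/6! · 2!2!2!0!3!1!] = √(2)
  +(−1)^1/∏(1,0,1,1,2,0)! = -1/2  (running -1/2)
⟨..|..⟩ = √(2)·(-1/2) = -0.707107

−√(1/2) = -0.707107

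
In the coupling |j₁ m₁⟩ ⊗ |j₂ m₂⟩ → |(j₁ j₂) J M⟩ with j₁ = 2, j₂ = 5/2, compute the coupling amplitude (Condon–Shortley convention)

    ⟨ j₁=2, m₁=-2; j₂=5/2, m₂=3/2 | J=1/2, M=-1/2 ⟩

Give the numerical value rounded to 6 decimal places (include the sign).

+√(1/15) ≈ +0.258199

j₁+j₂−J=4  J+j₁−j₂=0  J−j₁+j₂=1  j₁+j₂+J+1=6
(j₁±m₁, j₂±m₂, J±M) = (0,4,4,1,0,1)
P² = 192/5
sum k=4..4:
  [4] +1/24 = 1/24
S = 1/24
C² = P²·S² = 1/15 ; C = +0.258199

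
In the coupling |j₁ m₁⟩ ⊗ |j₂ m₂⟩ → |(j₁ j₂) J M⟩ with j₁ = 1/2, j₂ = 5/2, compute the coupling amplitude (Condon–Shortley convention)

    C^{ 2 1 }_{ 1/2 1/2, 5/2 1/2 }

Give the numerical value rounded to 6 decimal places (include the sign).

triangle: 1!·0!·4!/6! = 24/720
(j±m)!: 1!·0!·3!·2!·3!·1! = 72
prefactor² = (2J+1)·Δ·N² = 12
  k=0: +1/(0!·1!·0!·3!·0!·1!) = 1/6
Σ = 1/6  ⇒  CG² = 12·1/6² = 1/3
CG = +√(1/3) = +0.577350

+√(1/3) ≈ +0.577350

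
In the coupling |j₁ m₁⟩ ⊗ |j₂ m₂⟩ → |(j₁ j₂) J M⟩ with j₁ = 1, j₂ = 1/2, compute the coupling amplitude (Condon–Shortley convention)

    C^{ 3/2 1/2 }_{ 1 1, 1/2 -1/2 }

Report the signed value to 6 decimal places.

j₁+j₂−J=0  J+j₁−j₂=2  J−j₁+j₂=1  j₁+j₂+J+1=4
(j₁±m₁, j₂±m₂, J±M) = (2,0,0,1,2,1)
P² = 4/3
sum k=0..0:
  [0] +1/2 = 1/2
S = 1/2
C² = P²·S² = 1/3 ; C = +0.577350

+√(1/3) = +0.577350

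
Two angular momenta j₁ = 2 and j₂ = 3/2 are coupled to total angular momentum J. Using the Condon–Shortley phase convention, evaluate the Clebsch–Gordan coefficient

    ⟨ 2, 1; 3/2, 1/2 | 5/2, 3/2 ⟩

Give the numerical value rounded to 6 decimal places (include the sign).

√[6·1!3!2!/7! · 3!1!2!1!4!1!] = √(144/35)
  +(−1)^0/∏(0,1,1,2,2,0)! = 1/4  (running 1/4)
  +(−1)^1/∏(1,0,0,1,3,1)! = -1/6  (running 1/12)
⟨..|..⟩ = √(144/35)·(1/12) = +0.169031

+0.169031  (= +√(1/35))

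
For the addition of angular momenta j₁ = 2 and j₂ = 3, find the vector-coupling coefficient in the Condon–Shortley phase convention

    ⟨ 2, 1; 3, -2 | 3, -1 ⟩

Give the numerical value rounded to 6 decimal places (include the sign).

√[7·2!2!4!/9! · 3!1!1!5!2!4!] = √(64)
  +(−1)^0/∏(0,2,1,1,1,3)! = 1/12  (running 1/12)
  +(−1)^1/∏(1,1,0,0,2,4)! = -1/48  (running 1/16)
⟨..|..⟩ = √(64)·(1/16) = +0.500000

+0.500000  (= +√(1/4))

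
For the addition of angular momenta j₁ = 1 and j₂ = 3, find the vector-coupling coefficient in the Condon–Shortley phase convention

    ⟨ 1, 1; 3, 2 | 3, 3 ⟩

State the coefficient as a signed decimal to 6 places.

+0.500000  (= +√(1/4))

√[7·1!1!5!/8! · 2!0!5!1!6!0!] = √(3600)
  +(−1)^0/∏(0,1,0,5,1,0)! = 1/120  (running 1/120)
⟨..|..⟩ = √(3600)·(1/120) = +0.500000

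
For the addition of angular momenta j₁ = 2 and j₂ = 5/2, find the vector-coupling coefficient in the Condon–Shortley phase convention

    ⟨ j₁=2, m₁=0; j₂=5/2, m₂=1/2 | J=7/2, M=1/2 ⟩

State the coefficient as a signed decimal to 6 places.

triangle: 1!*3!*4!/9! = 144/362880
(j±m)!: 2!*2!*3!*2!*4!*3! = 6912
prefactor² = (2J+1)*Δ*N² = 768/35
  k=0: +1/(0!*1!*2!*3!*1!*1!) = 1/12
  k=1: −1/(1!*0!*1!*2!*2!*2!) = -1/8
Σ = -1/24  ⇒  CG² = 768/35*(-1/24)² = 4/105
CG = −√(4/105) = -0.195180

−√(4/105) ≈ -0.195180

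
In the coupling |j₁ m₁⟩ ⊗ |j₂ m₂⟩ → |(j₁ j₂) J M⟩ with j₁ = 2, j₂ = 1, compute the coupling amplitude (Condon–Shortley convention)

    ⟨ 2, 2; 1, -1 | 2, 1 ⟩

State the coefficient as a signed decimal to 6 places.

triangle: 1!×3!×1!/6! = 6/720
(j±m)!: 4!×0!×0!×2!×3!×1! = 288
prefactor² = (2J+1)×Δ×N² = 12
  k=0: +1/(0!×1!×0!×0!×3!×1!) = 1/6
Σ = 1/6  ⇒  CG² = 12×1/6² = 1/3
CG = +√(1/3) = +0.577350

+0.577350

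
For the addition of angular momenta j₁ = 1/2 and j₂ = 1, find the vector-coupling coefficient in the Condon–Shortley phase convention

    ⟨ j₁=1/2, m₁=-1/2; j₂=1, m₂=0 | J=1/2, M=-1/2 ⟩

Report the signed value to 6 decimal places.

-0.577350

triangle: 1!·0!·1!/3! = 1/6
(j±m)!: 0!·1!·1!·1!·0!·1! = 1
prefactor² = (2J+1)·Δ·N² = 1/3
  k=1: −1/(1!·0!·0!·0!·0!·1!) = -1
Σ = -1  ⇒  CG² = 1/3·(-1)² = 1/3
CG = −√(1/3) = -0.577350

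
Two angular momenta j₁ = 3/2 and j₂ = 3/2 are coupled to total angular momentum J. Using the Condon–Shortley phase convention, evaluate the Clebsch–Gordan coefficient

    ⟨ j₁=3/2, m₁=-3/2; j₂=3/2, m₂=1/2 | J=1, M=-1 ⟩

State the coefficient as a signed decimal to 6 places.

triangle: 2!*1!*1!/5! = 2/120
(j±m)!: 0!*3!*2!*1!*0!*2! = 24
prefactor² = (2J+1)*Δ*N² = 6/5
  k=2: +1/(2!*0!*1!*0!*0!*1!) = 1/2
Σ = 1/2  ⇒  CG² = 6/5*1/2² = 3/10
CG = +√(3/10) = +0.547723

+0.547723  (= +√(3/10))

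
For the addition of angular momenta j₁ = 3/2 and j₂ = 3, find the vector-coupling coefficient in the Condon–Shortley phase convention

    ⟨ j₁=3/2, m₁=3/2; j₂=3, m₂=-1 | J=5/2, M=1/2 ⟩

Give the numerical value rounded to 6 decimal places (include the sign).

j₁+j₂−J=2  J+j₁−j₂=1  J−j₁+j₂=4  j₁+j₂+J+1=8
(j₁±m₁, j₂±m₂, J±M) = (3,0,2,4,3,2)
P² = 864/35
sum k=0..0:
  [0] +1/8 = 1/8
S = 1/8
C² = P²·S² = 27/70 ; C = +0.621059

+√(27/70) = +0.621059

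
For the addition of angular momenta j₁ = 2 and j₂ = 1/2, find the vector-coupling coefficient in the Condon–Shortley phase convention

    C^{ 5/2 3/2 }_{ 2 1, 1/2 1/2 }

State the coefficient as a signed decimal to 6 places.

√[6·0!4!1!/6! · 3!1!1!0!4!1!] = √(144/5)
  +(−1)^0/∏(0,0,1,1,3,0)! = 1/6  (running 1/6)
⟨..|..⟩ = √(144/5)·(1/6) = +0.894427

+√(4/5) ≈ +0.894427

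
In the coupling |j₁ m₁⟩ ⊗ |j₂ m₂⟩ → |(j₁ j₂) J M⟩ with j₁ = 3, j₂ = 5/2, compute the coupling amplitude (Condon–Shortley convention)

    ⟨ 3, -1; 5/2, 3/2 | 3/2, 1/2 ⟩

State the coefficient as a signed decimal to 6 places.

triangle: 4!·2!·1!/8! = 48/40320
(j±m)!: 2!·4!·4!·1!·2!·1! = 2304
prefactor² = (2J+1)·Δ·N² = 384/35
  k=3: −1/(3!·1!·1!·1!·1!·0!) = -1/6
  k=4: +1/(4!·0!·0!·0!·2!·1!) = 1/48
Σ = -7/48  ⇒  CG² = 384/35·(-7/48)² = 7/30
CG = −√(7/30) = -0.483046

−√(7/30) ≈ -0.483046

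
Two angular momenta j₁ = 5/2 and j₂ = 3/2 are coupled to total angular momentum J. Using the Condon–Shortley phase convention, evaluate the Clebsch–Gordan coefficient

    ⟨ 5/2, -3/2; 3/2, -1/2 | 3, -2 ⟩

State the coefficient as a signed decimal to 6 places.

-0.288675  (= −√(1/12))

j₁+j₂−J=1  J+j₁−j₂=4  J−j₁+j₂=2  j₁+j₂+J+1=8
(j₁±m₁, j₂±m₂, J±M) = (1,4,1,2,1,5)
P² = 48
sum k=0..1:
  [0] +1/24 = 1/24
  [1] −1/12 = -1/12
S = -1/24
C² = P²·S² = 1/12 ; C = -0.288675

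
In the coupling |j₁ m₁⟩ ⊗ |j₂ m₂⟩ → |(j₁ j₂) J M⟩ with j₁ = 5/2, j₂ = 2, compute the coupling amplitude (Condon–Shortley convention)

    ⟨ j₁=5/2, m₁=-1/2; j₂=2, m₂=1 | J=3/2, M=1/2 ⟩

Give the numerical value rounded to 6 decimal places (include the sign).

j₁+j₂−J=3  J+j₁−j₂=2  J−j₁+j₂=1  j₁+j₂+J+1=7
(j₁±m₁, j₂±m₂, J±M) = (2,3,3,1,2,1)
P² = 48/35
sum k=2..3:
  [2] +1/2 = 1/2
  [3] −1/12 = -1/12
S = 5/12
C² = P²·S² = 5/21 ; C = +0.487950

+0.487950  (= +√(5/21))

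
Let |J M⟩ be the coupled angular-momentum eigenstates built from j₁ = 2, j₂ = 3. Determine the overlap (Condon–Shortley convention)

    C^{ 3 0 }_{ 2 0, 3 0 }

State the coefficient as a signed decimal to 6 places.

triangle: 2!·2!·4!/9! = 96/362880
(j±m)!: 2!·2!·3!·3!·3!·3! = 5184
prefactor² = (2J+1)·Δ·N² = 48/5
  k=0: +1/(0!·2!·2!·3!·0!·1!) = 1/24
  k=1: −1/(1!·1!·1!·2!·1!·2!) = -1/4
  k=2: +1/(2!·0!·0!·1!·2!·3!) = 1/24
Σ = -1/6  ⇒  CG² = 48/5·(-1/6)² = 4/15
CG = −√(4/15) = -0.516398

-0.516398  (= −√(4/15))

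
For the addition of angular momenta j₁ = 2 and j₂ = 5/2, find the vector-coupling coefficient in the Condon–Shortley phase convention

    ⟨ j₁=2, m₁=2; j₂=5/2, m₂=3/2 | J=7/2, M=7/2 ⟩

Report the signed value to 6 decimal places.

+0.666667

√[8·1!3!4!/9! · 4!0!4!1!7!0!] = √(9216)
  +(−1)^0/∏(0,1,0,4,3,0)! = 1/144  (running 1/144)
⟨..|..⟩ = √(9216)·(1/144) = +0.666667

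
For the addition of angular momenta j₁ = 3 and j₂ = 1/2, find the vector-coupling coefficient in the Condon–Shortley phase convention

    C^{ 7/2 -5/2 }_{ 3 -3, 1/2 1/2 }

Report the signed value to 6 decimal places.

√[8·0!6!1!/8! · 0!6!1!0!1!6!] = √(518400/7)
  +(−1)^0/∏(0,0,6,1,0,0)! = 1/720  (running 1/720)
⟨..|..⟩ = √(518400/7)·(1/720) = +0.377964

+0.377964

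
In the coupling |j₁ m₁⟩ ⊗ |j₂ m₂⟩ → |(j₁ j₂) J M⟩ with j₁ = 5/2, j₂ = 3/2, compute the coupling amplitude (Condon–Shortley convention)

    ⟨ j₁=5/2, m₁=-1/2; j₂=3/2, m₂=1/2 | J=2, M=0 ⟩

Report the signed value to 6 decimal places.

j₁+j₂−J=2  J+j₁−j₂=3  J−j₁+j₂=1  j₁+j₂+J+1=7
(j₁±m₁, j₂±m₂, J±M) = (2,3,2,1,2,2)
P² = 8/7
sum k=1..2:
  [1] −1/2 = -1/2
  [2] +1/4 = 1/4
S = -1/4
C² = P²·S² = 1/14 ; C = -0.267261

−√(1/14) ≈ -0.267261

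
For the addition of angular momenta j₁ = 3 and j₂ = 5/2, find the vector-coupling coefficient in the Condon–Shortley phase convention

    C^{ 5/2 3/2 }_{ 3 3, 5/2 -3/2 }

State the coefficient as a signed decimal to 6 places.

triangle: 3!·3!·2!/9! = 72/362880
(j±m)!: 6!·0!·1!·4!·4!·1! = 414720
prefactor² = (2J+1)·Δ·N² = 3456/7
  k=0: +1/(0!·3!·0!·1!·3!·1!) = 1/36
Σ = 1/36  ⇒  CG² = 3456/7·1/36² = 8/21
CG = +√(8/21) = +0.617213

+0.617213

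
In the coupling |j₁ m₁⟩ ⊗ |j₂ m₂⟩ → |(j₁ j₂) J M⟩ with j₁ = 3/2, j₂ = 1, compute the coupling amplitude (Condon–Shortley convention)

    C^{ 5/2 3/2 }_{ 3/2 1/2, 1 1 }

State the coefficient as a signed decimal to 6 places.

+√(3/5) = +0.774597

√[6·0!3!2!/6! · 2!1!2!0!4!1!] = √(48/5)
  +(−1)^0/∏(0,0,1,2,2,0)! = 1/4  (running 1/4)
⟨..|..⟩ = √(48/5)·(1/4) = +0.774597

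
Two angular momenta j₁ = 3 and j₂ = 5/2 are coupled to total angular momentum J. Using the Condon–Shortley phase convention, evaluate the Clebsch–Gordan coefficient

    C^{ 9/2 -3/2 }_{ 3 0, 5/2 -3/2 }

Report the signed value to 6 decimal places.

+0.540562

√[10·1!5!4!/11! · 3!3!1!4!3!6!] = √(207360/77)
  +(−1)^0/∏(0,1,3,1,2,3)! = 1/72  (running 1/72)
  +(−1)^1/∏(1,0,2,0,3,4)! = -1/288  (running 1/96)
⟨..|..⟩ = √(207360/77)·(1/96) = +0.540562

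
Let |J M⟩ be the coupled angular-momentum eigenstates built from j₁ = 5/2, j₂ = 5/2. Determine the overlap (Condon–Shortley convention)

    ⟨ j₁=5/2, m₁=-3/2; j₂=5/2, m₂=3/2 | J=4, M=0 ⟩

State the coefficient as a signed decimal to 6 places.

triangle: 1!×4!×4!/10! = 576/3628800
(j±m)!: 1!×4!×4!×1!×4!×4! = 331776
prefactor² = (2J+1)×Δ×N² = 82944/175
  k=0: +1/(0!×1!×4!×4!×0!×0!) = 1/576
  k=1: −1/(1!×0!×3!×3!×1!×1!) = -1/36
Σ = -5/192  ⇒  CG² = 82944/175×(-5/192)² = 9/28
CG = −√(9/28) = -0.566947

−√(9/28) ≈ -0.566947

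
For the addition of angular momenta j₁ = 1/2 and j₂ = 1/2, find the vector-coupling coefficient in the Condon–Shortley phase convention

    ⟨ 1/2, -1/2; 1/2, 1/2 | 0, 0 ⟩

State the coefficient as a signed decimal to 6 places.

j₁+j₂−J=1  J+j₁−j₂=0  J−j₁+j₂=0  j₁+j₂+J+1=2
(j₁±m₁, j₂±m₂, J±M) = (0,1,1,0,0,0)
P² = 1/2
sum k=1..1:
  [1] −1/1 = -1
S = -1
C² = P²·S² = 1/2 ; C = -0.707107

-0.707107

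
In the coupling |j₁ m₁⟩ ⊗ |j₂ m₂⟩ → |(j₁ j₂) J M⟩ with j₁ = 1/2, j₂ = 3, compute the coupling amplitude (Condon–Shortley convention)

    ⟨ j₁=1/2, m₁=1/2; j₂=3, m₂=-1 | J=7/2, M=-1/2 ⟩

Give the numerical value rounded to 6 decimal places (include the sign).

+√(3/7) ≈ +0.654654

√[8·0!1!6!/8! · 1!0!2!4!3!4!] = √(6912/7)
  +(−1)^0/∏(0,0,0,2,1,4)! = 1/48  (running 1/48)
⟨..|..⟩ = √(6912/7)·(1/48) = +0.654654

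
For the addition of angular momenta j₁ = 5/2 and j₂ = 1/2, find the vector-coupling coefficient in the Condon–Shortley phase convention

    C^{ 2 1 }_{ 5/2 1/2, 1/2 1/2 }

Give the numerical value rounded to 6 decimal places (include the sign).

-0.577350  (= −√(1/3))

j₁+j₂−J=1  J+j₁−j₂=4  J−j₁+j₂=0  j₁+j₂+J+1=6
(j₁±m₁, j₂±m₂, J±M) = (3,2,1,0,3,1)
P² = 12
sum k=1..1:
  [1] −1/6 = -1/6
S = -1/6
C² = P²·S² = 1/3 ; C = -0.577350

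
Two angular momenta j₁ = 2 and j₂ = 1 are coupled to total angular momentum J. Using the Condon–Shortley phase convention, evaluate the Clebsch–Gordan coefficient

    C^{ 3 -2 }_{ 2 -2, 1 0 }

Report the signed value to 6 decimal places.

+√(1/3) ≈ +0.577350

j₁+j₂−J=0  J+j₁−j₂=4  J−j₁+j₂=2  j₁+j₂+J+1=7
(j₁±m₁, j₂±m₂, J±M) = (0,4,1,1,1,5)
P² = 192
sum k=0..0:
  [0] +1/24 = 1/24
S = 1/24
C² = P²·S² = 1/3 ; C = +0.577350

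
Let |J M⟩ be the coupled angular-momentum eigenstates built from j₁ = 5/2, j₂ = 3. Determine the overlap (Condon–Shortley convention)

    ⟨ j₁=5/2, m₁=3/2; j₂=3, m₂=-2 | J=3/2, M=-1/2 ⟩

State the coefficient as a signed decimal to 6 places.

-0.218218  (= −√(1/21))

√[4·4!1!2!/8! · 4!1!1!5!1!2!] = √(192/7)
  +(−1)^0/∏(0,4,1,1,0,1)! = 1/24  (running 1/24)
  +(−1)^1/∏(1,3,0,0,1,2)! = -1/12  (running -1/24)
⟨..|..⟩ = √(192/7)·(-1/24) = -0.218218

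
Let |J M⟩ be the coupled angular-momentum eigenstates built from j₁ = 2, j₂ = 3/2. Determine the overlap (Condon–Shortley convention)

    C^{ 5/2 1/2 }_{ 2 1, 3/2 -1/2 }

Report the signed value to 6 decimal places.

+√(5/14) ≈ +0.597614

√[6·1!3!2!/7! · 3!1!1!2!3!2!] = √(72/35)
  +(−1)^0/∏(0,1,1,1,2,1)! = 1/2  (running 1/2)
  +(−1)^1/∏(1,0,0,0,3,2)! = -1/12  (running 5/12)
⟨..|..⟩ = √(72/35)·(5/12) = +0.597614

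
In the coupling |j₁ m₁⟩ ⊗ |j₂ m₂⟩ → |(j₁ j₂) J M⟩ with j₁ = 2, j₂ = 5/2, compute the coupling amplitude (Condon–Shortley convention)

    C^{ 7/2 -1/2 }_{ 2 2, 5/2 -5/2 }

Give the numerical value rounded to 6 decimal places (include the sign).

+0.251976

triangle: 1!×3!×4!/9! = 144/362880
(j±m)!: 4!×0!×0!×5!×3!×4! = 414720
prefactor² = (2J+1)×Δ×N² = 9216/7
  k=0: +1/(0!×1!×0!×0!×3!×4!) = 1/144
Σ = 1/144  ⇒  CG² = 9216/7×1/144² = 4/63
CG = +√(4/63) = +0.251976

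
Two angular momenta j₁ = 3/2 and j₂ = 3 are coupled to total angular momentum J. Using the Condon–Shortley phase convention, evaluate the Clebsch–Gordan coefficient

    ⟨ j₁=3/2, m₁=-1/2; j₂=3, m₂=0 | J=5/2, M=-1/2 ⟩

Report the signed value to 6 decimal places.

√[6·2!1!4!/8! · 1!2!3!3!2!3!] = √(216/35)
  +(−1)^1/∏(1,1,1,2,0,2)! = -1/4  (running -1/4)
  +(−1)^2/∏(2,0,0,1,1,3)! = 1/12  (running -1/6)
⟨..|..⟩ = √(216/35)·(-1/6) = -0.414039

-0.414039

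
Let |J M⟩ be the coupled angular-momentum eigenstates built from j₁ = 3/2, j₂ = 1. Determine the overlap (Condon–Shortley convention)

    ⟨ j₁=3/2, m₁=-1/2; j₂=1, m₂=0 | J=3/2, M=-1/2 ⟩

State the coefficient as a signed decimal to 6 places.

-0.258199

√[4·1!2!1!/5! · 1!2!1!1!1!2!] = √(4/15)
  +(−1)^0/∏(0,1,2,1,0,0)! = 1/2  (running 1/2)
  +(−1)^1/∏(1,0,1,0,1,1)! = -1  (running -1/2)
⟨..|..⟩ = √(4/15)·(-1/2) = -0.258199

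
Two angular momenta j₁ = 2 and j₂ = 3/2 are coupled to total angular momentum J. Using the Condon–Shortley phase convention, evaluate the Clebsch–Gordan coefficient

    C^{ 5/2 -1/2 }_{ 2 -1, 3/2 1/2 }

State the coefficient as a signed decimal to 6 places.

j₁+j₂−J=1  J+j₁−j₂=3  J−j₁+j₂=2  j₁+j₂+J+1=7
(j₁±m₁, j₂±m₂, J±M) = (1,3,2,1,2,3)
P² = 72/35
sum k=0..1:
  [0] +1/12 = 1/12
  [1] −1/2 = -1/2
S = -5/12
C² = P²·S² = 5/14 ; C = -0.597614

−√(5/14) ≈ -0.597614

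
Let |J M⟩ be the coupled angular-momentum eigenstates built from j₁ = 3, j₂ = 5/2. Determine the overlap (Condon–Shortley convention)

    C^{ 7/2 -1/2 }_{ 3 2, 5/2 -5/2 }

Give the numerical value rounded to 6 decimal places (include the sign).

j₁+j₂−J=2  J+j₁−j₂=4  J−j₁+j₂=3  j₁+j₂+J+1=10
(j₁±m₁, j₂±m₂, J±M) = (5,1,0,5,3,4)
P² = 9216/7
sum k=0..0:
  [0] +1/72 = 1/72
S = 1/72
C² = P²·S² = 16/63 ; C = +0.503953

+0.503953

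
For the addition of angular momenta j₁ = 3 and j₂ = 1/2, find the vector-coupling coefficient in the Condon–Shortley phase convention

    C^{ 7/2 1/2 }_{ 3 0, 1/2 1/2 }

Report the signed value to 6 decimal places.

+0.755929  (= +√(4/7))

triangle: 0!*6!*1!/8! = 720/40320
(j±m)!: 3!*3!*1!*0!*4!*3! = 5184
prefactor² = (2J+1)*Δ*N² = 5184/7
  k=0: +1/(0!*0!*3!*1!*3!*0!) = 1/36
Σ = 1/36  ⇒  CG² = 5184/7*1/36² = 4/7
CG = +√(4/7) = +0.755929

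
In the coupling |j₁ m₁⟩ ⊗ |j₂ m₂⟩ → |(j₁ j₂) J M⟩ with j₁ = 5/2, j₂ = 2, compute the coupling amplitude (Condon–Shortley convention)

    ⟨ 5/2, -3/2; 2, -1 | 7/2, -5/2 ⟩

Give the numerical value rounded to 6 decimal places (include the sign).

-0.125988

triangle: 1!×4!×3!/9! = 144/362880
(j±m)!: 1!×4!×1!×3!×1!×6! = 103680
prefactor² = (2J+1)×Δ×N² = 2304/7
  k=0: +1/(0!×1!×4!×1!×0!×2!) = 1/48
  k=1: −1/(1!×0!×3!×0!×1!×3!) = -1/36
Σ = -1/144  ⇒  CG² = 2304/7×(-1/144)² = 1/63
CG = −√(1/63) = -0.125988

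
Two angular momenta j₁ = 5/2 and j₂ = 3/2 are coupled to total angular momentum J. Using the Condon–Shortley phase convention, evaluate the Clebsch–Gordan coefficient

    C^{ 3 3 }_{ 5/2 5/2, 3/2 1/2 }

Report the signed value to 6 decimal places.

+0.790569  (= +√(5/8))

triangle: 1!*4!*2!/8! = 48/40320
(j±m)!: 5!*0!*2!*1!*6!*0! = 172800
prefactor² = (2J+1)*Δ*N² = 1440
  k=0: +1/(0!*1!*0!*2!*4!*0!) = 1/48
Σ = 1/48  ⇒  CG² = 1440*1/48² = 5/8
CG = +√(5/8) = +0.790569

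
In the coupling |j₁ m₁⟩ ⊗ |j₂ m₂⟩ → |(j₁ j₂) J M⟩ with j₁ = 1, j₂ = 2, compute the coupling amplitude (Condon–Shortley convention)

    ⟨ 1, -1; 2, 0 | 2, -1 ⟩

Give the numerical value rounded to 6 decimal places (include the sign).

√[5·1!1!3!/6! · 0!2!2!2!1!3!] = √(2)
  +(−1)^1/∏(1,0,1,1,0,2)! = -1/2  (running -1/2)
⟨..|..⟩ = √(2)·(-1/2) = -0.707107

-0.707107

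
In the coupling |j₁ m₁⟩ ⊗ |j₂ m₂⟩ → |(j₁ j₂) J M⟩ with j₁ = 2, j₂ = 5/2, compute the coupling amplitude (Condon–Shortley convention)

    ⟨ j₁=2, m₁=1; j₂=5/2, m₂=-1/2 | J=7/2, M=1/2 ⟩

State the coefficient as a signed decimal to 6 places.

triangle: 1!×3!×4!/9! = 144/362880
(j±m)!: 3!×1!×2!×3!×4!×3! = 10368
prefactor² = (2J+1)×Δ×N² = 1152/35
  k=0: +1/(0!×1!×1!×2!×2!×2!) = 1/8
  k=1: −1/(1!×0!×0!×1!×3!×3!) = -1/36
Σ = 7/72  ⇒  CG² = 1152/35×7/72² = 14/45
CG = +√(14/45) = +0.557773

+√(14/45) ≈ +0.557773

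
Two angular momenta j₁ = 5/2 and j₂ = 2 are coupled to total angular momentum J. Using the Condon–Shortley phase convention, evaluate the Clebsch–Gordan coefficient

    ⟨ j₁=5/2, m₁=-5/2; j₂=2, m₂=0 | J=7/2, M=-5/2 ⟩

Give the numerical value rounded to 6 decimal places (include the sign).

-0.690066

√[8·1!4!3!/9! · 0!5!2!2!1!6!] = √(7680/7)
  +(−1)^1/∏(1,0,4,1,0,2)! = -1/48  (running -1/48)
⟨..|..⟩ = √(7680/7)·(-1/48) = -0.690066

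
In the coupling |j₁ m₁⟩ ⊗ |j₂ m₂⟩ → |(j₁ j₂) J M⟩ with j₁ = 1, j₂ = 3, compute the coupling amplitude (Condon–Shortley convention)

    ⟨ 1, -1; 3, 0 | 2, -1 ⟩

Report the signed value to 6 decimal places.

j₁+j₂−J=2  J+j₁−j₂=0  J−j₁+j₂=4  j₁+j₂+J+1=7
(j₁±m₁, j₂±m₂, J±M) = (0,2,3,3,1,3)
P² = 144/7
sum k=2..2:
  [2] +1/12 = 1/12
S = 1/12
C² = P²·S² = 1/7 ; C = +0.377964

+√(1/7) = +0.377964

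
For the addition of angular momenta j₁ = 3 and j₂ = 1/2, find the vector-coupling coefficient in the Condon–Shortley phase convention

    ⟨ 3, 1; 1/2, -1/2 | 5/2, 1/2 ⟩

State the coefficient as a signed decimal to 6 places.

j₁+j₂−J=1  J+j₁−j₂=5  J−j₁+j₂=0  j₁+j₂+J+1=7
(j₁±m₁, j₂±m₂, J±M) = (4,2,0,1,3,2)
P² = 576/7
sum k=0..0:
  [0] +1/12 = 1/12
S = 1/12
C² = P²·S² = 4/7 ; C = +0.755929

+0.755929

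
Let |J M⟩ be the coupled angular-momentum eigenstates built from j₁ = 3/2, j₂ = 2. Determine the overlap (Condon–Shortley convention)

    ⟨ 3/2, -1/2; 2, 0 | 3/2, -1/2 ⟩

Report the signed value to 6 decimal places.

j₁+j₂−J=2  J+j₁−j₂=1  J−j₁+j₂=2  j₁+j₂+J+1=6
(j₁±m₁, j₂±m₂, J±M) = (1,2,2,2,1,2)
P² = 16/45
sum k=1..2:
  [1] −1/1 = -1
  [2] +1/4 = 1/4
S = -3/4
C² = P²·S² = 1/5 ; C = -0.447214

−√(1/5) ≈ -0.447214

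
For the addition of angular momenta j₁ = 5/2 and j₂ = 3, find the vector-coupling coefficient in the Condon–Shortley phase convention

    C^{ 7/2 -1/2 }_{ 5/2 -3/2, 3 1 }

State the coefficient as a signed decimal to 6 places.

+0.356348  (= +√(8/63))

√[8·2!3!4!/10! · 1!4!4!2!3!4!] = √(18432/175)
  +(−1)^1/∏(1,1,3,3,0,1)! = -1/36  (running -1/36)
  +(−1)^2/∏(2,0,2,2,1,2)! = 1/16  (running 5/144)
⟨..|..⟩ = √(18432/175)·(5/144) = +0.356348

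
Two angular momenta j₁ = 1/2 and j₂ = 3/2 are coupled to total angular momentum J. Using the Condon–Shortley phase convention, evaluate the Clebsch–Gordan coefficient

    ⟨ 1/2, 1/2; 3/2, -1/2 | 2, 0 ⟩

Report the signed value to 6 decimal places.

+√(1/2) ≈ +0.707107

triangle: 0!·1!·3!/5! = 6/120
(j±m)!: 1!·0!·1!·2!·2!·2! = 8
prefactor² = (2J+1)·Δ·N² = 2
  k=0: +1/(0!·0!·0!·1!·1!·2!) = 1/2
Σ = 1/2  ⇒  CG² = 2·1/2² = 1/2
CG = +√(1/2) = +0.707107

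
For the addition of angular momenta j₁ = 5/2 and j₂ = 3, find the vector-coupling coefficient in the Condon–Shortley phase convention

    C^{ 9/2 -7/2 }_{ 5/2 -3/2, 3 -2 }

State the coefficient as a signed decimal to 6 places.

+√(1/99) ≈ +0.100504

triangle: 1!·4!·5!/11! = 2880/39916800
(j±m)!: 1!·4!·1!·5!·1!·8! = 116121600
prefactor² = (2J+1)·Δ·N² = 921600/11
  k=0: +1/(0!·1!·4!·1!·0!·4!) = 1/576
  k=1: −1/(1!·0!·3!·0!·1!·5!) = -1/720
Σ = 1/2880  ⇒  CG² = 921600/11·1/2880² = 1/99
CG = +√(1/99) = +0.100504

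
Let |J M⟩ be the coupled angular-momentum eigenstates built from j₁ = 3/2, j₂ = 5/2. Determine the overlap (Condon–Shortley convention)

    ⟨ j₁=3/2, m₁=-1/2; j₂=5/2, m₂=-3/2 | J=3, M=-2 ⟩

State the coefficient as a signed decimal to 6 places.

+√(1/12) = +0.288675

√[7·1!2!4!/8! · 1!2!1!4!1!5!] = √(48)
  +(−1)^0/∏(0,1,2,1,0,3)! = 1/12  (running 1/12)
  +(−1)^1/∏(1,0,1,0,1,4)! = -1/24  (running 1/24)
⟨..|..⟩ = √(48)·(1/24) = +0.288675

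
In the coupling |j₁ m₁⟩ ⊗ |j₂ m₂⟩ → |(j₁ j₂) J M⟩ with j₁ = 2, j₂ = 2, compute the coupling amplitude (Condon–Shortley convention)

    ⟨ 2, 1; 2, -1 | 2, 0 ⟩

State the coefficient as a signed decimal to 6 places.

+√(1/14) ≈ +0.267261

j₁+j₂−J=2  J+j₁−j₂=2  J−j₁+j₂=2  j₁+j₂+J+1=7
(j₁±m₁, j₂±m₂, J±M) = (3,1,1,3,2,2)
P² = 8/7
sum k=0..1:
  [0] +1/2 = 1/2
  [1] −1/4 = -1/4
S = 1/4
C² = P²·S² = 1/14 ; C = +0.267261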